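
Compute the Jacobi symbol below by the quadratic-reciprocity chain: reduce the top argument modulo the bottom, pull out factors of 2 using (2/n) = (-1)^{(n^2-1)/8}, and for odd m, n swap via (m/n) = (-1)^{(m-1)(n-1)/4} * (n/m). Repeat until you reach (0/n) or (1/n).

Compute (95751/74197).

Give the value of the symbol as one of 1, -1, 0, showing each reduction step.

-1

(95751/74197) = (21554/74197)   [reduce mod 74197]
21554 = 2^1·10777; (2/74197) = -1 since 74197 mod 8 = 5, so (21554/74197) = (-1)^1·(10777/74197); sign now -1
reciprocity: (10777/74197) = +1·(74197/10777) since 10777 mod 4 = 1, 74197 mod 4 = 1; sign now -1
(74197/10777) = (9535/10777)   [reduce mod 10777]
reciprocity: (9535/10777) = +1·(10777/9535) since 9535 mod 4 = 3, 10777 mod 4 = 1; sign now -1
(10777/9535) = (1242/9535)   [reduce mod 9535]
1242 = 2^1·621; (2/9535) = +1 since 9535 mod 8 = 7, so (1242/9535) = (+1)^1·(621/9535); sign now -1
reciprocity: (621/9535) = +1·(9535/621) since 621 mod 4 = 1, 9535 mod 4 = 3; sign now -1
(9535/621) = (220/621)   [reduce mod 621]
220 = 2^2·55; (2/621) = -1 since 621 mod 8 = 5, so (220/621) = (-1)^2·(55/621); sign now -1
reciprocity: (55/621) = +1·(621/55) since 55 mod 4 = 3, 621 mod 4 = 1; sign now -1
(621/55) = (16/55)   [reduce mod 55]
16 = 2^4·1; (2/55) = +1 since 55 mod 8 = 7, so (16/55) = (+1)^4·(1/55); sign now -1
(1/55) = 1; final value = sign = -1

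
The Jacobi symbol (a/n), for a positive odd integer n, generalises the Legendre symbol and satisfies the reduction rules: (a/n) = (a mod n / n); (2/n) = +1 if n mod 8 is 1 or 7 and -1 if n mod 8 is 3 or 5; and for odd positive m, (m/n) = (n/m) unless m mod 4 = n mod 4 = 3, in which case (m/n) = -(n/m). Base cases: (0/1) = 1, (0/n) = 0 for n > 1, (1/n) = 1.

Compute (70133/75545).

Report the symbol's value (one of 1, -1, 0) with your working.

reciprocity: (70133/75545) = +1·(75545/70133) since 70133 mod 4 = 1, 75545 mod 4 = 1; sign now +1
(75545/70133) = (5412/70133)   [reduce mod 70133]
5412 = 2^2·1353; (2/70133) = -1 since 70133 mod 8 = 5, so (5412/70133) = (-1)^2·(1353/70133); sign now +1
reciprocity: (1353/70133) = +1·(70133/1353) since 1353 mod 4 = 1, 70133 mod 4 = 1; sign now +1
(70133/1353) = (1130/1353)   [reduce mod 1353]
1130 = 2^1·565; (2/1353) = +1 since 1353 mod 8 = 1, so (1130/1353) = (+1)^1·(565/1353); sign now +1
reciprocity: (565/1353) = +1·(1353/565) since 565 mod 4 = 1, 1353 mod 4 = 1; sign now +1
(1353/565) = (223/565)   [reduce mod 565]
reciprocity: (223/565) = +1·(565/223) since 223 mod 4 = 3, 565 mod 4 = 1; sign now +1
(565/223) = (119/223)   [reduce mod 223]
reciprocity: (119/223) = -1·(223/119) since 119 mod 4 = 3, 223 mod 4 = 3; sign now -1
(223/119) = (104/119)   [reduce mod 119]
104 = 2^3·13; (2/119) = +1 since 119 mod 8 = 7, so (104/119) = (+1)^3·(13/119); sign now -1
reciprocity: (13/119) = +1·(119/13) since 13 mod 4 = 1, 119 mod 4 = 3; sign now -1
(119/13) = (2/13)   [reduce mod 13]
2 = 2^1·1; (2/13) = -1 since 13 mod 8 = 5, so (2/13) = (-1)^1·(1/13); sign now +1
(1/13) = 1; final value = sign = +1

1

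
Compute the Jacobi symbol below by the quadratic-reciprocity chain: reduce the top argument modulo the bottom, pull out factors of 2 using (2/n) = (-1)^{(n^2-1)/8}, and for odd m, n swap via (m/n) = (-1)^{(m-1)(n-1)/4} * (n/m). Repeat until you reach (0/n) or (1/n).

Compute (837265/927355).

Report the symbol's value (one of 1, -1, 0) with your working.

0

reciprocity: (837265/927355) = +1·(927355/837265) since 837265 mod 4 = 1, 927355 mod 4 = 3; sign now +1
(927355/837265) = (90090/837265)   [reduce mod 837265]
90090 = 2^1·45045; (2/837265) = +1 since 837265 mod 8 = 1, so (90090/837265) = (+1)^1·(45045/837265); sign now +1
reciprocity: (45045/837265) = +1·(837265/45045) since 45045 mod 4 = 1, 837265 mod 4 = 1; sign now +1
(837265/45045) = (26455/45045)   [reduce mod 45045]
reciprocity: (26455/45045) = +1·(45045/26455) since 26455 mod 4 = 3, 45045 mod 4 = 1; sign now +1
(45045/26455) = (18590/26455)   [reduce mod 26455]
18590 = 2^1·9295; (2/26455) = +1 since 26455 mod 8 = 7, so (18590/26455) = (+1)^1·(9295/26455); sign now +1
reciprocity: (9295/26455) = -1·(26455/9295) since 9295 mod 4 = 3, 26455 mod 4 = 3; sign now -1
(26455/9295) = (7865/9295)   [reduce mod 9295]
reciprocity: (7865/9295) = +1·(9295/7865) since 7865 mod 4 = 1, 9295 mod 4 = 3; sign now -1
(9295/7865) = (1430/7865)   [reduce mod 7865]
1430 = 2^1·715; (2/7865) = +1 since 7865 mod 8 = 1, so (1430/7865) = (+1)^1·(715/7865); sign now -1
reciprocity: (715/7865) = +1·(7865/715) since 715 mod 4 = 3, 7865 mod 4 = 1; sign now -1
(7865/715) = (0/715)   [reduce mod 715]
(0/715) = 0   [gcd(a, n) > 1]; final value = 0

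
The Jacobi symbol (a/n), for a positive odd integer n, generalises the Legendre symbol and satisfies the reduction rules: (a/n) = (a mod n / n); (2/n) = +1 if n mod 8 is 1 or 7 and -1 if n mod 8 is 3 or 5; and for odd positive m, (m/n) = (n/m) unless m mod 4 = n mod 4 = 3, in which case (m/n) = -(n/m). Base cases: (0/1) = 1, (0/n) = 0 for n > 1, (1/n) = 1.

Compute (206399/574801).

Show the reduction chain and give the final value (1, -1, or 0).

1

reciprocity: (206399/574801) = +1·(574801/206399) since 206399 mod 4 = 3, 574801 mod 4 = 1; sign now +1
(574801/206399) = (162003/206399)   [reduce mod 206399]
reciprocity: (162003/206399) = -1·(206399/162003) since 162003 mod 4 = 3, 206399 mod 4 = 3; sign now -1
(206399/162003) = (44396/162003)   [reduce mod 162003]
44396 = 2^2·11099; (2/162003) = -1 since 162003 mod 8 = 3, so (44396/162003) = (-1)^2·(11099/162003); sign now -1
reciprocity: (11099/162003) = -1·(162003/11099) since 11099 mod 4 = 3, 162003 mod 4 = 3; sign now +1
(162003/11099) = (6617/11099)   [reduce mod 11099]
reciprocity: (6617/11099) = +1·(11099/6617) since 6617 mod 4 = 1, 11099 mod 4 = 3; sign now +1
(11099/6617) = (4482/6617)   [reduce mod 6617]
4482 = 2^1·2241; (2/6617) = +1 since 6617 mod 8 = 1, so (4482/6617) = (+1)^1·(2241/6617); sign now +1
reciprocity: (2241/6617) = +1·(6617/2241) since 2241 mod 4 = 1, 6617 mod 4 = 1; sign now +1
(6617/2241) = (2135/2241)   [reduce mod 2241]
reciprocity: (2135/2241) = +1·(2241/2135) since 2135 mod 4 = 3, 2241 mod 4 = 1; sign now +1
(2241/2135) = (106/2135)   [reduce mod 2135]
106 = 2^1·53; (2/2135) = +1 since 2135 mod 8 = 7, so (106/2135) = (+1)^1·(53/2135); sign now +1
reciprocity: (53/2135) = +1·(2135/53) since 53 mod 4 = 1, 2135 mod 4 = 3; sign now +1
(2135/53) = (15/53)   [reduce mod 53]
reciprocity: (15/53) = +1·(53/15) since 15 mod 4 = 3, 53 mod 4 = 1; sign now +1
(53/15) = (8/15)   [reduce mod 15]
8 = 2^3·1; (2/15) = +1 since 15 mod 8 = 7, so (8/15) = (+1)^3·(1/15); sign now +1
(1/15) = 1; final value = sign = +1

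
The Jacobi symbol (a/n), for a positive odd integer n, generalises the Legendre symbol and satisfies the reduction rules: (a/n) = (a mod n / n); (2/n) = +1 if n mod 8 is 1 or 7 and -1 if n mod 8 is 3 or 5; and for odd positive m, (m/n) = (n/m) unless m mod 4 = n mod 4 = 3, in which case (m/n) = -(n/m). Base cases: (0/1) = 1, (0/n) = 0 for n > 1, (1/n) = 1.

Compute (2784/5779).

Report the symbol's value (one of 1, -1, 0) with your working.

2784 = 2^5·87; (2/5779) = -1 since 5779 mod 8 = 3, so (2784/5779) = (-1)^5·(87/5779); sign now -1
reciprocity: (87/5779) = -1·(5779/87) since 87 mod 4 = 3, 5779 mod 4 = 3; sign now +1
(5779/87) = (37/87)   [reduce mod 87]
reciprocity: (37/87) = +1·(87/37) since 37 mod 4 = 1, 87 mod 4 = 3; sign now +1
(87/37) = (13/37)   [reduce mod 37]
reciprocity: (13/37) = +1·(37/13) since 13 mod 4 = 1, 37 mod 4 = 1; sign now +1
(37/13) = (11/13)   [reduce mod 13]
reciprocity: (11/13) = +1·(13/11) since 11 mod 4 = 3, 13 mod 4 = 1; sign now +1
(13/11) = (2/11)   [reduce mod 11]
2 = 2^1·1; (2/11) = -1 since 11 mod 8 = 3, so (2/11) = (-1)^1·(1/11); sign now -1
(1/11) = 1; final value = sign = -1

-1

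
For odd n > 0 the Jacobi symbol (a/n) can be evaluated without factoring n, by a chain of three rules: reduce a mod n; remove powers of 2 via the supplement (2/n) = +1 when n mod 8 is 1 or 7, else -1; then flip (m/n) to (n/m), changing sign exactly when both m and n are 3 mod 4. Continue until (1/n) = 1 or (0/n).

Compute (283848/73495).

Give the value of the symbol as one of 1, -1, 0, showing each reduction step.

1

(283848/73495) = (63363/73495)   [reduce mod 73495]
reciprocity: (63363/73495) = -1·(73495/63363) since 63363 mod 4 = 3, 73495 mod 4 = 3; sign now -1
(73495/63363) = (10132/63363)   [reduce mod 63363]
10132 = 2^2·2533; (2/63363) = -1 since 63363 mod 8 = 3, so (10132/63363) = (-1)^2·(2533/63363); sign now -1
reciprocity: (2533/63363) = +1·(63363/2533) since 2533 mod 4 = 1, 63363 mod 4 = 3; sign now -1
(63363/2533) = (38/2533)   [reduce mod 2533]
38 = 2^1·19; (2/2533) = -1 since 2533 mod 8 = 5, so (38/2533) = (-1)^1·(19/2533); sign now +1
reciprocity: (19/2533) = +1·(2533/19) since 19 mod 4 = 3, 2533 mod 4 = 1; sign now +1
(2533/19) = (6/19)   [reduce mod 19]
6 = 2^1·3; (2/19) = -1 since 19 mod 8 = 3, so (6/19) = (-1)^1·(3/19); sign now -1
reciprocity: (3/19) = -1·(19/3) since 3 mod 4 = 3, 19 mod 4 = 3; sign now +1
(19/3) = (1/3)   [reduce mod 3]
(1/3) = 1; final value = sign = +1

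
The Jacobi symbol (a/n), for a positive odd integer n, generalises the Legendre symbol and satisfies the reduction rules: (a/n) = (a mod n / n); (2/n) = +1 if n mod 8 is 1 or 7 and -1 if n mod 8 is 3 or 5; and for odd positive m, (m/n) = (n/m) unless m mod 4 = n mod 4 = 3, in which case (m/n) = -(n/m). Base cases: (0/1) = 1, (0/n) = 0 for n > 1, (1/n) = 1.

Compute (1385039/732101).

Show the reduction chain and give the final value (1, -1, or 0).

1

(1385039/732101) = (652938/732101)   [reduce mod 732101]
652938 = 2^1·326469; (2/732101) = -1 since 732101 mod 8 = 5, so (652938/732101) = (-1)^1·(326469/732101); sign now -1
reciprocity: (326469/732101) = +1·(732101/326469) since 326469 mod 4 = 1, 732101 mod 4 = 1; sign now -1
(732101/326469) = (79163/326469)   [reduce mod 326469]
reciprocity: (79163/326469) = +1·(326469/79163) since 79163 mod 4 = 3, 326469 mod 4 = 1; sign now -1
(326469/79163) = (9817/79163)   [reduce mod 79163]
reciprocity: (9817/79163) = +1·(79163/9817) since 9817 mod 4 = 1, 79163 mod 4 = 3; sign now -1
(79163/9817) = (627/9817)   [reduce mod 9817]
reciprocity: (627/9817) = +1·(9817/627) since 627 mod 4 = 3, 9817 mod 4 = 1; sign now -1
(9817/627) = (412/627)   [reduce mod 627]
412 = 2^2·103; (2/627) = -1 since 627 mod 8 = 3, so (412/627) = (-1)^2·(103/627); sign now -1
reciprocity: (103/627) = -1·(627/103) since 103 mod 4 = 3, 627 mod 4 = 3; sign now +1
(627/103) = (9/103)   [reduce mod 103]
reciprocity: (9/103) = +1·(103/9) since 9 mod 4 = 1, 103 mod 4 = 3; sign now +1
(103/9) = (4/9)   [reduce mod 9]
4 = 2^2·1; (2/9) = +1 since 9 mod 8 = 1, so (4/9) = (+1)^2·(1/9); sign now +1
(1/9) = 1; final value = sign = +1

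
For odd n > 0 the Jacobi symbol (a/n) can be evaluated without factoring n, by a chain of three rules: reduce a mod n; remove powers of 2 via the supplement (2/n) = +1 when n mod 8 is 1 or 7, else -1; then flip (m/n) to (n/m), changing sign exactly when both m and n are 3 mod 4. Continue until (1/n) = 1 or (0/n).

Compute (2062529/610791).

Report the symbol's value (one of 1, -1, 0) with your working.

-1

(2062529/610791): 2062529 mod 610791 = 230156, so (2062529/610791) = (230156/610791)
factor out 2^2: 230156 = 2^2·57539; with 610791 mod 8 = 7, (2/610791) = +1; sign now +1; continue with (57539/610791)
flip (57539/610791) -> (610791/57539): both odd, 57539 mod 4 = 3, 610791 mod 4 = 3, so the flip contributes -1; sign now -1
(610791/57539): 610791 mod 57539 = 35401, so (610791/57539) = (35401/57539)
flip (35401/57539) -> (57539/35401): both odd, 35401 mod 4 = 1, 57539 mod 4 = 3, so the flip contributes +1; sign now -1
(57539/35401): 57539 mod 35401 = 22138, so (57539/35401) = (22138/35401)
factor out 2^1: 22138 = 2^1·11069; with 35401 mod 8 = 1, (2/35401) = +1; sign now -1; continue with (11069/35401)
flip (11069/35401) -> (35401/11069): both odd, 11069 mod 4 = 1, 35401 mod 4 = 1, so the flip contributes +1; sign now -1
(35401/11069): 35401 mod 11069 = 2194, so (35401/11069) = (2194/11069)
factor out 2^1: 2194 = 2^1·1097; with 11069 mod 8 = 5, (2/11069) = -1; sign now +1; continue with (1097/11069)
flip (1097/11069) -> (11069/1097): both odd, 1097 mod 4 = 1, 11069 mod 4 = 1, so the flip contributes +1; sign now +1
(11069/1097): 11069 mod 1097 = 99, so (11069/1097) = (99/1097)
flip (99/1097) -> (1097/99): both odd, 99 mod 4 = 3, 1097 mod 4 = 1, so the flip contributes +1; sign now +1
(1097/99): 1097 mod 99 = 8, so (1097/99) = (8/99)
factor out 2^3: 8 = 2^3·1; with 99 mod 8 = 3, (2/99) = -1; sign now -1; continue with (1/99)
reached (1/99) = 1, so the symbol is -1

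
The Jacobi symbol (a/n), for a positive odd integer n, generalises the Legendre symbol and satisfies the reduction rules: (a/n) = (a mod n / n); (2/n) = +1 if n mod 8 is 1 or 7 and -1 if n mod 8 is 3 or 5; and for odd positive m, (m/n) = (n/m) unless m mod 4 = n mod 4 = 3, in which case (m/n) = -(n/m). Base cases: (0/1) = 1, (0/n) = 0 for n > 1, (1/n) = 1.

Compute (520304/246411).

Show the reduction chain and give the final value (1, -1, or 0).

1

(520304/246411) = (27482/246411)   [reduce mod 246411]
27482 = 2^1·13741; (2/246411) = -1 since 246411 mod 8 = 3, so (27482/246411) = (-1)^1·(13741/246411); sign now -1
reciprocity: (13741/246411) = +1·(246411/13741) since 13741 mod 4 = 1, 246411 mod 4 = 3; sign now -1
(246411/13741) = (12814/13741)   [reduce mod 13741]
12814 = 2^1·6407; (2/13741) = -1 since 13741 mod 8 = 5, so (12814/13741) = (-1)^1·(6407/13741); sign now +1
reciprocity: (6407/13741) = +1·(13741/6407) since 6407 mod 4 = 3, 13741 mod 4 = 1; sign now +1
(13741/6407) = (927/6407)   [reduce mod 6407]
reciprocity: (927/6407) = -1·(6407/927) since 927 mod 4 = 3, 6407 mod 4 = 3; sign now -1
(6407/927) = (845/927)   [reduce mod 927]
reciprocity: (845/927) = +1·(927/845) since 845 mod 4 = 1, 927 mod 4 = 3; sign now -1
(927/845) = (82/845)   [reduce mod 845]
82 = 2^1·41; (2/845) = -1 since 845 mod 8 = 5, so (82/845) = (-1)^1·(41/845); sign now +1
reciprocity: (41/845) = +1·(845/41) since 41 mod 4 = 1, 845 mod 4 = 1; sign now +1
(845/41) = (25/41)   [reduce mod 41]
reciprocity: (25/41) = +1·(41/25) since 25 mod 4 = 1, 41 mod 4 = 1; sign now +1
(41/25) = (16/25)   [reduce mod 25]
16 = 2^4·1; (2/25) = +1 since 25 mod 8 = 1, so (16/25) = (+1)^4·(1/25); sign now +1
(1/25) = 1; final value = sign = +1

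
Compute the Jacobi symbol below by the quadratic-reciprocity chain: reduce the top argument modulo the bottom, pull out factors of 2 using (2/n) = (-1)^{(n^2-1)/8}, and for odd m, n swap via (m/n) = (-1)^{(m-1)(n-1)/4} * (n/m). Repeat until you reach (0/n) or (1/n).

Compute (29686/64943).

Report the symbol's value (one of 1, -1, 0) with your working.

29686 = 2^1·14843; (2/64943) = +1 since 64943 mod 8 = 7, so (29686/64943) = (+1)^1·(14843/64943); sign now +1
reciprocity: (14843/64943) = -1·(64943/14843) since 14843 mod 4 = 3, 64943 mod 4 = 3; sign now -1
(64943/14843) = (5571/14843)   [reduce mod 14843]
reciprocity: (5571/14843) = -1·(14843/5571) since 5571 mod 4 = 3, 14843 mod 4 = 3; sign now +1
(14843/5571) = (3701/5571)   [reduce mod 5571]
reciprocity: (3701/5571) = +1·(5571/3701) since 3701 mod 4 = 1, 5571 mod 4 = 3; sign now +1
(5571/3701) = (1870/3701)   [reduce mod 3701]
1870 = 2^1·935; (2/3701) = -1 since 3701 mod 8 = 5, so (1870/3701) = (-1)^1·(935/3701); sign now -1
reciprocity: (935/3701) = +1·(3701/935) since 935 mod 4 = 3, 3701 mod 4 = 1; sign now -1
(3701/935) = (896/935)   [reduce mod 935]
896 = 2^7·7; (2/935) = +1 since 935 mod 8 = 7, so (896/935) = (+1)^7·(7/935); sign now -1
reciprocity: (7/935) = -1·(935/7) since 7 mod 4 = 3, 935 mod 4 = 3; sign now +1
(935/7) = (4/7)   [reduce mod 7]
4 = 2^2·1; (2/7) = +1 since 7 mod 8 = 7, so (4/7) = (+1)^2·(1/7); sign now +1
(1/7) = 1; final value = sign = +1

1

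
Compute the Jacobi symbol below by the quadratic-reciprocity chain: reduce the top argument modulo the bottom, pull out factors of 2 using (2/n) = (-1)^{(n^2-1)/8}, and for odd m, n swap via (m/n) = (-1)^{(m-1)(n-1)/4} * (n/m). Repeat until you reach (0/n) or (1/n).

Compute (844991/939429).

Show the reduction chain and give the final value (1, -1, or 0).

reciprocity: (844991/939429) = +1·(939429/844991) since 844991 mod 4 = 3, 939429 mod 4 = 1; sign now +1
(939429/844991) = (94438/844991)   [reduce mod 844991]
94438 = 2^1·47219; (2/844991) = +1 since 844991 mod 8 = 7, so (94438/844991) = (+1)^1·(47219/844991); sign now +1
reciprocity: (47219/844991) = -1·(844991/47219) since 47219 mod 4 = 3, 844991 mod 4 = 3; sign now -1
(844991/47219) = (42268/47219)   [reduce mod 47219]
42268 = 2^2·10567; (2/47219) = -1 since 47219 mod 8 = 3, so (42268/47219) = (-1)^2·(10567/47219); sign now -1
reciprocity: (10567/47219) = -1·(47219/10567) since 10567 mod 4 = 3, 47219 mod 4 = 3; sign now +1
(47219/10567) = (4951/10567)   [reduce mod 10567]
reciprocity: (4951/10567) = -1·(10567/4951) since 4951 mod 4 = 3, 10567 mod 4 = 3; sign now -1
(10567/4951) = (665/4951)   [reduce mod 4951]
reciprocity: (665/4951) = +1·(4951/665) since 665 mod 4 = 1, 4951 mod 4 = 3; sign now -1
(4951/665) = (296/665)   [reduce mod 665]
296 = 2^3·37; (2/665) = +1 since 665 mod 8 = 1, so (296/665) = (+1)^3·(37/665); sign now -1
reciprocity: (37/665) = +1·(665/37) since 37 mod 4 = 1, 665 mod 4 = 1; sign now -1
(665/37) = (36/37)   [reduce mod 37]
36 = 2^2·9; (2/37) = -1 since 37 mod 8 = 5, so (36/37) = (-1)^2·(9/37); sign now -1
reciprocity: (9/37) = +1·(37/9) since 9 mod 4 = 1, 37 mod 4 = 1; sign now -1
(37/9) = (1/9)   [reduce mod 9]
(1/9) = 1; final value = sign = -1

-1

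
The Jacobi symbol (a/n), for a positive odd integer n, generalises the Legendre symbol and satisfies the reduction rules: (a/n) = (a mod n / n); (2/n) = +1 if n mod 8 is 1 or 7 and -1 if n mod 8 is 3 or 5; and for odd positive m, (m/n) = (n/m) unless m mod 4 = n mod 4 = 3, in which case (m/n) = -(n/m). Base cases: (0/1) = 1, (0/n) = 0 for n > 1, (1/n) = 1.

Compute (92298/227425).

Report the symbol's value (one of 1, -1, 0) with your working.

factor out 2^1: 92298 = 2^1·46149; with 227425 mod 8 = 1, (2/227425) = +1; sign now +1; continue with (46149/227425)
flip (46149/227425) -> (227425/46149): both odd, 46149 mod 4 = 1, 227425 mod 4 = 1, so the flip contributes +1; sign now +1
(227425/46149): 227425 mod 46149 = 42829, so (227425/46149) = (42829/46149)
flip (42829/46149) -> (46149/42829): both odd, 42829 mod 4 = 1, 46149 mod 4 = 1, so the flip contributes +1; sign now +1
(46149/42829): 46149 mod 42829 = 3320, so (46149/42829) = (3320/42829)
factor out 2^3: 3320 = 2^3·415; with 42829 mod 8 = 5, (2/42829) = -1; sign now -1; continue with (415/42829)
flip (415/42829) -> (42829/415): both odd, 415 mod 4 = 3, 42829 mod 4 = 1, so the flip contributes +1; sign now -1
(42829/415): 42829 mod 415 = 84, so (42829/415) = (84/415)
factor out 2^2: 84 = 2^2·21; with 415 mod 8 = 7, (2/415) = +1; sign now -1; continue with (21/415)
flip (21/415) -> (415/21): both odd, 21 mod 4 = 1, 415 mod 4 = 3, so the flip contributes +1; sign now -1
(415/21): 415 mod 21 = 16, so (415/21) = (16/21)
factor out 2^4: 16 = 2^4·1; with 21 mod 8 = 5, (2/21) = -1; sign now -1; continue with (1/21)
reached (1/21) = 1, so the symbol is -1

-1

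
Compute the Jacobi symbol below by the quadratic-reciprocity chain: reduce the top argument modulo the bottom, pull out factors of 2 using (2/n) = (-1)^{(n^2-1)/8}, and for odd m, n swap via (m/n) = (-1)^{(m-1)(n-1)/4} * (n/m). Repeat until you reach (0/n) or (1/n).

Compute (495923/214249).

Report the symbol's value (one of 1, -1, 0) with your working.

-1

(495923/214249) = (67425/214249)   [reduce mod 214249]
reciprocity: (67425/214249) = +1·(214249/67425) since 67425 mod 4 = 1, 214249 mod 4 = 1; sign now +1
(214249/67425) = (11974/67425)   [reduce mod 67425]
11974 = 2^1·5987; (2/67425) = +1 since 67425 mod 8 = 1, so (11974/67425) = (+1)^1·(5987/67425); sign now +1
reciprocity: (5987/67425) = +1·(67425/5987) since 5987 mod 4 = 3, 67425 mod 4 = 1; sign now +1
(67425/5987) = (1568/5987)   [reduce mod 5987]
1568 = 2^5·49; (2/5987) = -1 since 5987 mod 8 = 3, so (1568/5987) = (-1)^5·(49/5987); sign now -1
reciprocity: (49/5987) = +1·(5987/49) since 49 mod 4 = 1, 5987 mod 4 = 3; sign now -1
(5987/49) = (9/49)   [reduce mod 49]
reciprocity: (9/49) = +1·(49/9) since 9 mod 4 = 1, 49 mod 4 = 1; sign now -1
(49/9) = (4/9)   [reduce mod 9]
4 = 2^2·1; (2/9) = +1 since 9 mod 8 = 1, so (4/9) = (+1)^2·(1/9); sign now -1
(1/9) = 1; final value = sign = -1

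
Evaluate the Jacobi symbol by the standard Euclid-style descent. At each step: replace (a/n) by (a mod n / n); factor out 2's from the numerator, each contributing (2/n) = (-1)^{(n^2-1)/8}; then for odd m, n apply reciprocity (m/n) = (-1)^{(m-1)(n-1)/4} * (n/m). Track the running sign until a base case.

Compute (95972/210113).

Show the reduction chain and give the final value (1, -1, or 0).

-1

factor out 2^2: 95972 = 2^2·23993; with 210113 mod 8 = 1, (2/210113) = +1; sign now +1; continue with (23993/210113)
flip (23993/210113) -> (210113/23993): both odd, 23993 mod 4 = 1, 210113 mod 4 = 1, so the flip contributes +1; sign now +1
(210113/23993): 210113 mod 23993 = 18169, so (210113/23993) = (18169/23993)
flip (18169/23993) -> (23993/18169): both odd, 18169 mod 4 = 1, 23993 mod 4 = 1, so the flip contributes +1; sign now +1
(23993/18169): 23993 mod 18169 = 5824, so (23993/18169) = (5824/18169)
factor out 2^6: 5824 = 2^6·91; with 18169 mod 8 = 1, (2/18169) = +1; sign now +1; continue with (91/18169)
flip (91/18169) -> (18169/91): both odd, 91 mod 4 = 3, 18169 mod 4 = 1, so the flip contributes +1; sign now +1
(18169/91): 18169 mod 91 = 60, so (18169/91) = (60/91)
factor out 2^2: 60 = 2^2·15; with 91 mod 8 = 3, (2/91) = -1; sign now +1; continue with (15/91)
flip (15/91) -> (91/15): both odd, 15 mod 4 = 3, 91 mod 4 = 3, so the flip contributes -1; sign now -1
(91/15): 91 mod 15 = 1, so (91/15) = (1/15)
reached (1/15) = 1, so the symbol is -1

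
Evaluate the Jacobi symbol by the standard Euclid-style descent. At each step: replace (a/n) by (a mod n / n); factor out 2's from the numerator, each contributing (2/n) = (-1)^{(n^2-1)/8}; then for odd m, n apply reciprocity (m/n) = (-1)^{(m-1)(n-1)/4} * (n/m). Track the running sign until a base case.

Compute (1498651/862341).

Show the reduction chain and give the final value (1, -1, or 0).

1

(1498651/862341): 1498651 mod 862341 = 636310, so (1498651/862341) = (636310/862341)
factor out 2^1: 636310 = 2^1·318155; with 862341 mod 8 = 5, (2/862341) = -1; sign now -1; continue with (318155/862341)
flip (318155/862341) -> (862341/318155): both odd, 318155 mod 4 = 3, 862341 mod 4 = 1, so the flip contributes +1; sign now -1
(862341/318155): 862341 mod 318155 = 226031, so (862341/318155) = (226031/318155)
flip (226031/318155) -> (318155/226031): both odd, 226031 mod 4 = 3, 318155 mod 4 = 3, so the flip contributes -1; sign now +1
(318155/226031): 318155 mod 226031 = 92124, so (318155/226031) = (92124/226031)
factor out 2^2: 92124 = 2^2·23031; with 226031 mod 8 = 7, (2/226031) = +1; sign now +1; continue with (23031/226031)
flip (23031/226031) -> (226031/23031): both odd, 23031 mod 4 = 3, 226031 mod 4 = 3, so the flip contributes -1; sign now -1
(226031/23031): 226031 mod 23031 = 18752, so (226031/23031) = (18752/23031)
factor out 2^6: 18752 = 2^6·293; with 23031 mod 8 = 7, (2/23031) = +1; sign now -1; continue with (293/23031)
flip (293/23031) -> (23031/293): both odd, 293 mod 4 = 1, 23031 mod 4 = 3, so the flip contributes +1; sign now -1
(23031/293): 23031 mod 293 = 177, so (23031/293) = (177/293)
flip (177/293) -> (293/177): both odd, 177 mod 4 = 1, 293 mod 4 = 1, so the flip contributes +1; sign now -1
(293/177): 293 mod 177 = 116, so (293/177) = (116/177)
factor out 2^2: 116 = 2^2·29; with 177 mod 8 = 1, (2/177) = +1; sign now -1; continue with (29/177)
flip (29/177) -> (177/29): both odd, 29 mod 4 = 1, 177 mod 4 = 1, so the flip contributes +1; sign now -1
(177/29): 177 mod 29 = 3, so (177/29) = (3/29)
flip (3/29) -> (29/3): both odd, 3 mod 4 = 3, 29 mod 4 = 1, so the flip contributes +1; sign now -1
(29/3): 29 mod 3 = 2, so (29/3) = (2/3)
factor out 2^1: 2 = 2^1·1; with 3 mod 8 = 3, (2/3) = -1; sign now +1; continue with (1/3)
reached (1/3) = 1, so the symbol is +1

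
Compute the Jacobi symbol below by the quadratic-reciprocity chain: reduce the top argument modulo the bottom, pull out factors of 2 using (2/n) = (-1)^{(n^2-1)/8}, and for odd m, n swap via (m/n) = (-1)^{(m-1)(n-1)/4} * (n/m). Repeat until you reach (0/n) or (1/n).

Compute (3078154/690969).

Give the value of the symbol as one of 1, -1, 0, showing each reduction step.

(3078154/690969): 3078154 mod 690969 = 314278, so (3078154/690969) = (314278/690969)
factor out 2^1: 314278 = 2^1·157139; with 690969 mod 8 = 1, (2/690969) = +1; sign now +1; continue with (157139/690969)
flip (157139/690969) -> (690969/157139): both odd, 157139 mod 4 = 3, 690969 mod 4 = 1, so the flip contributes +1; sign now +1
(690969/157139): 690969 mod 157139 = 62413, so (690969/157139) = (62413/157139)
flip (62413/157139) -> (157139/62413): both odd, 62413 mod 4 = 1, 157139 mod 4 = 3, so the flip contributes +1; sign now +1
(157139/62413): 157139 mod 62413 = 32313, so (157139/62413) = (32313/62413)
flip (32313/62413) -> (62413/32313): both odd, 32313 mod 4 = 1, 62413 mod 4 = 1, so the flip contributes +1; sign now +1
(62413/32313): 62413 mod 32313 = 30100, so (62413/32313) = (30100/32313)
factor out 2^2: 30100 = 2^2·7525; with 32313 mod 8 = 1, (2/32313) = +1; sign now +1; continue with (7525/32313)
flip (7525/32313) -> (32313/7525): both odd, 7525 mod 4 = 1, 32313 mod 4 = 1, so the flip contributes +1; sign now +1
(32313/7525): 32313 mod 7525 = 2213, so (32313/7525) = (2213/7525)
flip (2213/7525) -> (7525/2213): both odd, 2213 mod 4 = 1, 7525 mod 4 = 1, so the flip contributes +1; sign now +1
(7525/2213): 7525 mod 2213 = 886, so (7525/2213) = (886/2213)
factor out 2^1: 886 = 2^1·443; with 2213 mod 8 = 5, (2/2213) = -1; sign now -1; continue with (443/2213)
flip (443/2213) -> (2213/443): both odd, 443 mod 4 = 3, 2213 mod 4 = 1, so the flip contributes +1; sign now -1
(2213/443): 2213 mod 443 = 441, so (2213/443) = (441/443)
flip (441/443) -> (443/441): both odd, 441 mod 4 = 1, 443 mod 4 = 3, so the flip contributes +1; sign now -1
(443/441): 443 mod 441 = 2, so (443/441) = (2/441)
factor out 2^1: 2 = 2^1·1; with 441 mod 8 = 1, (2/441) = +1; sign now -1; continue with (1/441)
reached (1/441) = 1, so the symbol is -1

-1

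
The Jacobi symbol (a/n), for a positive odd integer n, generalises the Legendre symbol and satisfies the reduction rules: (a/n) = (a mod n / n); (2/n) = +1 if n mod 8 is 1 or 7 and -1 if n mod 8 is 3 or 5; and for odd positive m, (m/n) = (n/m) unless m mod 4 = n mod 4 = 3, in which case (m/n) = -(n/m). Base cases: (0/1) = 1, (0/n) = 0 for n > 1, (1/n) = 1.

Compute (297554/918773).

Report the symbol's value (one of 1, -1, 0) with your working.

factor out 2^1: 297554 = 2^1·148777; with 918773 mod 8 = 5, (2/918773) = -1; sign now -1; continue with (148777/918773)
flip (148777/918773) -> (918773/148777): both odd, 148777 mod 4 = 1, 918773 mod 4 = 1, so the flip contributes +1; sign now -1
(918773/148777): 918773 mod 148777 = 26111, so (918773/148777) = (26111/148777)
flip (26111/148777) -> (148777/26111): both odd, 26111 mod 4 = 3, 148777 mod 4 = 1, so the flip contributes +1; sign now -1
(148777/26111): 148777 mod 26111 = 18222, so (148777/26111) = (18222/26111)
factor out 2^1: 18222 = 2^1·9111; with 26111 mod 8 = 7, (2/26111) = +1; sign now -1; continue with (9111/26111)
flip (9111/26111) -> (26111/9111): both odd, 9111 mod 4 = 3, 26111 mod 4 = 3, so the flip contributes -1; sign now +1
(26111/9111): 26111 mod 9111 = 7889, so (26111/9111) = (7889/9111)
flip (7889/9111) -> (9111/7889): both odd, 7889 mod 4 = 1, 9111 mod 4 = 3, so the flip contributes +1; sign now +1
(9111/7889): 9111 mod 7889 = 1222, so (9111/7889) = (1222/7889)
factor out 2^1: 1222 = 2^1·611; with 7889 mod 8 = 1, (2/7889) = +1; sign now +1; continue with (611/7889)
flip (611/7889) -> (7889/611): both odd, 611 mod 4 = 3, 7889 mod 4 = 1, so the flip contributes +1; sign now +1
(7889/611): 7889 mod 611 = 557, so (7889/611) = (557/611)
flip (557/611) -> (611/557): both odd, 557 mod 4 = 1, 611 mod 4 = 3, so the flip contributes +1; sign now +1
(611/557): 611 mod 557 = 54, so (611/557) = (54/557)
factor out 2^1: 54 = 2^1·27; with 557 mod 8 = 5, (2/557) = -1; sign now -1; continue with (27/557)
flip (27/557) -> (557/27): both odd, 27 mod 4 = 3, 557 mod 4 = 1, so the flip contributes +1; sign now -1
(557/27): 557 mod 27 = 17, so (557/27) = (17/27)
flip (17/27) -> (27/17): both odd, 17 mod 4 = 1, 27 mod 4 = 3, so the flip contributes +1; sign now -1
(27/17): 27 mod 17 = 10, so (27/17) = (10/17)
factor out 2^1: 10 = 2^1·5; with 17 mod 8 = 1, (2/17) = +1; sign now -1; continue with (5/17)
flip (5/17) -> (17/5): both odd, 5 mod 4 = 1, 17 mod 4 = 1, so the flip contributes +1; sign now -1
(17/5): 17 mod 5 = 2, so (17/5) = (2/5)
factor out 2^1: 2 = 2^1·1; with 5 mod 8 = 5, (2/5) = -1; sign now +1; continue with (1/5)
reached (1/5) = 1, so the symbol is +1

1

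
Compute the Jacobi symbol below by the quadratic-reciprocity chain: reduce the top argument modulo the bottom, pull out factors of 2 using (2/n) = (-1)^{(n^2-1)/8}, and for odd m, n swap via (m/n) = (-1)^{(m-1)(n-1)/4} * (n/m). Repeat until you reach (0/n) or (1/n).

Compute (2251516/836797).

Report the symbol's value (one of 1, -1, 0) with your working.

(2251516/836797): 2251516 mod 836797 = 577922, so (2251516/836797) = (577922/836797)
factor out 2^1: 577922 = 2^1·288961; with 836797 mod 8 = 5, (2/836797) = -1; sign now -1; continue with (288961/836797)
flip (288961/836797) -> (836797/288961): both odd, 288961 mod 4 = 1, 836797 mod 4 = 1, so the flip contributes +1; sign now -1
(836797/288961): 836797 mod 288961 = 258875, so (836797/288961) = (258875/288961)
flip (258875/288961) -> (288961/258875): both odd, 258875 mod 4 = 3, 288961 mod 4 = 1, so the flip contributes +1; sign now -1
(288961/258875): 288961 mod 258875 = 30086, so (288961/258875) = (30086/258875)
factor out 2^1: 30086 = 2^1·15043; with 258875 mod 8 = 3, (2/258875) = -1; sign now +1; continue with (15043/258875)
flip (15043/258875) -> (258875/15043): both odd, 15043 mod 4 = 3, 258875 mod 4 = 3, so the flip contributes -1; sign now -1
(258875/15043): 258875 mod 15043 = 3144, so (258875/15043) = (3144/15043)
factor out 2^3: 3144 = 2^3·393; with 15043 mod 8 = 3, (2/15043) = -1; sign now +1; continue with (393/15043)
flip (393/15043) -> (15043/393): both odd, 393 mod 4 = 1, 15043 mod 4 = 3, so the flip contributes +1; sign now +1
(15043/393): 15043 mod 393 = 109, so (15043/393) = (109/393)
flip (109/393) -> (393/109): both odd, 109 mod 4 = 1, 393 mod 4 = 1, so the flip contributes +1; sign now +1
(393/109): 393 mod 109 = 66, so (393/109) = (66/109)
factor out 2^1: 66 = 2^1·33; with 109 mod 8 = 5, (2/109) = -1; sign now -1; continue with (33/109)
flip (33/109) -> (109/33): both odd, 33 mod 4 = 1, 109 mod 4 = 1, so the flip contributes +1; sign now -1
(109/33): 109 mod 33 = 10, so (109/33) = (10/33)
factor out 2^1: 10 = 2^1·5; with 33 mod 8 = 1, (2/33) = +1; sign now -1; continue with (5/33)
flip (5/33) -> (33/5): both odd, 5 mod 4 = 1, 33 mod 4 = 1, so the flip contributes +1; sign now -1
(33/5): 33 mod 5 = 3, so (33/5) = (3/5)
flip (3/5) -> (5/3): both odd, 3 mod 4 = 3, 5 mod 4 = 1, so the flip contributes +1; sign now -1
(5/3): 5 mod 3 = 2, so (5/3) = (2/3)
factor out 2^1: 2 = 2^1·1; with 3 mod 8 = 3, (2/3) = -1; sign now +1; continue with (1/3)
reached (1/3) = 1, so the symbol is +1

1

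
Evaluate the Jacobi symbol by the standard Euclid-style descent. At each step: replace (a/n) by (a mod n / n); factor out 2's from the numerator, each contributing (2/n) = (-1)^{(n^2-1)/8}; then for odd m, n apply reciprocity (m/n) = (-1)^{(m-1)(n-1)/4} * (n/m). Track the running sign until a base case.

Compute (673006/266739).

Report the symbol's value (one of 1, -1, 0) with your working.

1

(673006/266739): 673006 mod 266739 = 139528, so (673006/266739) = (139528/266739)
factor out 2^3: 139528 = 2^3·17441; with 266739 mod 8 = 3, (2/266739) = -1; sign now -1; continue with (17441/266739)
flip (17441/266739) -> (266739/17441): both odd, 17441 mod 4 = 1, 266739 mod 4 = 3, so the flip contributes +1; sign now -1
(266739/17441): 266739 mod 17441 = 5124, so (266739/17441) = (5124/17441)
factor out 2^2: 5124 = 2^2·1281; with 17441 mod 8 = 1, (2/17441) = +1; sign now -1; continue with (1281/17441)
flip (1281/17441) -> (17441/1281): both odd, 1281 mod 4 = 1, 17441 mod 4 = 1, so the flip contributes +1; sign now -1
(17441/1281): 17441 mod 1281 = 788, so (17441/1281) = (788/1281)
factor out 2^2: 788 = 2^2·197; with 1281 mod 8 = 1, (2/1281) = +1; sign now -1; continue with (197/1281)
flip (197/1281) -> (1281/197): both odd, 197 mod 4 = 1, 1281 mod 4 = 1, so the flip contributes +1; sign now -1
(1281/197): 1281 mod 197 = 99, so (1281/197) = (99/197)
flip (99/197) -> (197/99): both odd, 99 mod 4 = 3, 197 mod 4 = 1, so the flip contributes +1; sign now -1
(197/99): 197 mod 99 = 98, so (197/99) = (98/99)
factor out 2^1: 98 = 2^1·49; with 99 mod 8 = 3, (2/99) = -1; sign now +1; continue with (49/99)
flip (49/99) -> (99/49): both odd, 49 mod 4 = 1, 99 mod 4 = 3, so the flip contributes +1; sign now +1
(99/49): 99 mod 49 = 1, so (99/49) = (1/49)
reached (1/49) = 1, so the symbol is +1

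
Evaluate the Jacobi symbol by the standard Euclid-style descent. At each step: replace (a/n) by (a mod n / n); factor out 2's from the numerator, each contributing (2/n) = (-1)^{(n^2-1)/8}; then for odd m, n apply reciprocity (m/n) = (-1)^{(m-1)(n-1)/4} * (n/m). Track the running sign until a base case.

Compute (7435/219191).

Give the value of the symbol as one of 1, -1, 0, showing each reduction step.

1

flip (7435/219191) -> (219191/7435): both odd, 7435 mod 4 = 3, 219191 mod 4 = 3, so the flip contributes -1; sign now -1
(219191/7435): 219191 mod 7435 = 3576, so (219191/7435) = (3576/7435)
factor out 2^3: 3576 = 2^3·447; with 7435 mod 8 = 3, (2/7435) = -1; sign now +1; continue with (447/7435)
flip (447/7435) -> (7435/447): both odd, 447 mod 4 = 3, 7435 mod 4 = 3, so the flip contributes -1; sign now -1
(7435/447): 7435 mod 447 = 283, so (7435/447) = (283/447)
flip (283/447) -> (447/283): both odd, 283 mod 4 = 3, 447 mod 4 = 3, so the flip contributes -1; sign now +1
(447/283): 447 mod 283 = 164, so (447/283) = (164/283)
factor out 2^2: 164 = 2^2·41; with 283 mod 8 = 3, (2/283) = -1; sign now +1; continue with (41/283)
flip (41/283) -> (283/41): both odd, 41 mod 4 = 1, 283 mod 4 = 3, so the flip contributes +1; sign now +1
(283/41): 283 mod 41 = 37, so (283/41) = (37/41)
flip (37/41) -> (41/37): both odd, 37 mod 4 = 1, 41 mod 4 = 1, so the flip contributes +1; sign now +1
(41/37): 41 mod 37 = 4, so (41/37) = (4/37)
factor out 2^2: 4 = 2^2·1; with 37 mod 8 = 5, (2/37) = -1; sign now +1; continue with (1/37)
reached (1/37) = 1, so the symbol is +1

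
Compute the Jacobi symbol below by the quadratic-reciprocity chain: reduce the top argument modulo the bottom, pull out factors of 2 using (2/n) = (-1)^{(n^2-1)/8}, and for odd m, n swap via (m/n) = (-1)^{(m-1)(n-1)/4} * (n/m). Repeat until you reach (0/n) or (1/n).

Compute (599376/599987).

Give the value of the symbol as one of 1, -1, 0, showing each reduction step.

-1

factor out 2^4: 599376 = 2^4·37461; with 599987 mod 8 = 3, (2/599987) = -1; sign now +1; continue with (37461/599987)
flip (37461/599987) -> (599987/37461): both odd, 37461 mod 4 = 1, 599987 mod 4 = 3, so the flip contributes +1; sign now +1
(599987/37461): 599987 mod 37461 = 611, so (599987/37461) = (611/37461)
flip (611/37461) -> (37461/611): both odd, 611 mod 4 = 3, 37461 mod 4 = 1, so the flip contributes +1; sign now +1
(37461/611): 37461 mod 611 = 190, so (37461/611) = (190/611)
factor out 2^1: 190 = 2^1·95; with 611 mod 8 = 3, (2/611) = -1; sign now -1; continue with (95/611)
flip (95/611) -> (611/95): both odd, 95 mod 4 = 3, 611 mod 4 = 3, so the flip contributes -1; sign now +1
(611/95): 611 mod 95 = 41, so (611/95) = (41/95)
flip (41/95) -> (95/41): both odd, 41 mod 4 = 1, 95 mod 4 = 3, so the flip contributes +1; sign now +1
(95/41): 95 mod 41 = 13, so (95/41) = (13/41)
flip (13/41) -> (41/13): both odd, 13 mod 4 = 1, 41 mod 4 = 1, so the flip contributes +1; sign now +1
(41/13): 41 mod 13 = 2, so (41/13) = (2/13)
factor out 2^1: 2 = 2^1·1; with 13 mod 8 = 5, (2/13) = -1; sign now -1; continue with (1/13)
reached (1/13) = 1, so the symbol is -1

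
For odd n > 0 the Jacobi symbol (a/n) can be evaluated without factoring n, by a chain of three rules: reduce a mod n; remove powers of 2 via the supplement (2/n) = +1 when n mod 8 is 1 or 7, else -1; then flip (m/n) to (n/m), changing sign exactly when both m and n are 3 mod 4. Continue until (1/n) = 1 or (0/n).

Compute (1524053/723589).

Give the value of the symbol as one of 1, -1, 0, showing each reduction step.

(1524053/723589): 1524053 mod 723589 = 76875, so (1524053/723589) = (76875/723589)
flip (76875/723589) -> (723589/76875): both odd, 76875 mod 4 = 3, 723589 mod 4 = 1, so the flip contributes +1; sign now +1
(723589/76875): 723589 mod 76875 = 31714, so (723589/76875) = (31714/76875)
factor out 2^1: 31714 = 2^1·15857; with 76875 mod 8 = 3, (2/76875) = -1; sign now -1; continue with (15857/76875)
flip (15857/76875) -> (76875/15857): both odd, 15857 mod 4 = 1, 76875 mod 4 = 3, so the flip contributes +1; sign now -1
(76875/15857): 76875 mod 15857 = 13447, so (76875/15857) = (13447/15857)
flip (13447/15857) -> (15857/13447): both odd, 13447 mod 4 = 3, 15857 mod 4 = 1, so the flip contributes +1; sign now -1
(15857/13447): 15857 mod 13447 = 2410, so (15857/13447) = (2410/13447)
factor out 2^1: 2410 = 2^1·1205; with 13447 mod 8 = 7, (2/13447) = +1; sign now -1; continue with (1205/13447)
flip (1205/13447) -> (13447/1205): both odd, 1205 mod 4 = 1, 13447 mod 4 = 3, so the flip contributes +1; sign now -1
(13447/1205): 13447 mod 1205 = 192, so (13447/1205) = (192/1205)
factor out 2^6: 192 = 2^6·3; with 1205 mod 8 = 5, (2/1205) = -1; sign now -1; continue with (3/1205)
flip (3/1205) -> (1205/3): both odd, 3 mod 4 = 3, 1205 mod 4 = 1, so the flip contributes +1; sign now -1
(1205/3): 1205 mod 3 = 2, so (1205/3) = (2/3)
factor out 2^1: 2 = 2^1·1; with 3 mod 8 = 3, (2/3) = -1; sign now +1; continue with (1/3)
reached (1/3) = 1, so the symbol is +1

1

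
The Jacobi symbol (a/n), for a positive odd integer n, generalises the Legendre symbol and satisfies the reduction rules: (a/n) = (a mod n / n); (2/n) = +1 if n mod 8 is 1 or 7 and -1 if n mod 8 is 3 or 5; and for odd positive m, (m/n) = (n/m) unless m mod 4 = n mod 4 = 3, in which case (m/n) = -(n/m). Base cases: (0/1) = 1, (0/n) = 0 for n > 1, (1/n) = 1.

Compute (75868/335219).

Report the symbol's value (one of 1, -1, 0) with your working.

75868 = 2^2·18967; (2/335219) = -1 since 335219 mod 8 = 3, so (75868/335219) = (-1)^2·(18967/335219); sign now +1
reciprocity: (18967/335219) = -1·(335219/18967) since 18967 mod 4 = 3, 335219 mod 4 = 3; sign now -1
(335219/18967) = (12780/18967)   [reduce mod 18967]
12780 = 2^2·3195; (2/18967) = +1 since 18967 mod 8 = 7, so (12780/18967) = (+1)^2·(3195/18967); sign now -1
reciprocity: (3195/18967) = -1·(18967/3195) since 3195 mod 4 = 3, 18967 mod 4 = 3; sign now +1
(18967/3195) = (2992/3195)   [reduce mod 3195]
2992 = 2^4·187; (2/3195) = -1 since 3195 mod 8 = 3, so (2992/3195) = (-1)^4·(187/3195); sign now +1
reciprocity: (187/3195) = -1·(3195/187) since 187 mod 4 = 3, 3195 mod 4 = 3; sign now -1
(3195/187) = (16/187)   [reduce mod 187]
16 = 2^4·1; (2/187) = -1 since 187 mod 8 = 3, so (16/187) = (-1)^4·(1/187); sign now -1
(1/187) = 1; final value = sign = -1

-1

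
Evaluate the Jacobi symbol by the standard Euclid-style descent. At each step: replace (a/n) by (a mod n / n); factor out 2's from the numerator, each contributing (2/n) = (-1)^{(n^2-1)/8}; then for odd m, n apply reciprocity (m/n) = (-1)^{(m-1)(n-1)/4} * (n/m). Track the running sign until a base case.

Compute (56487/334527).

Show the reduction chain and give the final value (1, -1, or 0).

0

reciprocity: (56487/334527) = -1·(334527/56487) since 56487 mod 4 = 3, 334527 mod 4 = 3; sign now -1
(334527/56487) = (52092/56487)   [reduce mod 56487]
52092 = 2^2·13023; (2/56487) = +1 since 56487 mod 8 = 7, so (52092/56487) = (+1)^2·(13023/56487); sign now -1
reciprocity: (13023/56487) = -1·(56487/13023) since 13023 mod 4 = 3, 56487 mod 4 = 3; sign now +1
(56487/13023) = (4395/13023)   [reduce mod 13023]
reciprocity: (4395/13023) = -1·(13023/4395) since 4395 mod 4 = 3, 13023 mod 4 = 3; sign now -1
(13023/4395) = (4233/4395)   [reduce mod 4395]
reciprocity: (4233/4395) = +1·(4395/4233) since 4233 mod 4 = 1, 4395 mod 4 = 3; sign now -1
(4395/4233) = (162/4233)   [reduce mod 4233]
162 = 2^1·81; (2/4233) = +1 since 4233 mod 8 = 1, so (162/4233) = (+1)^1·(81/4233); sign now -1
reciprocity: (81/4233) = +1·(4233/81) since 81 mod 4 = 1, 4233 mod 4 = 1; sign now -1
(4233/81) = (21/81)   [reduce mod 81]
reciprocity: (21/81) = +1·(81/21) since 21 mod 4 = 1, 81 mod 4 = 1; sign now -1
(81/21) = (18/21)   [reduce mod 21]
18 = 2^1·9; (2/21) = -1 since 21 mod 8 = 5, so (18/21) = (-1)^1·(9/21); sign now +1
reciprocity: (9/21) = +1·(21/9) since 9 mod 4 = 1, 21 mod 4 = 1; sign now +1
(21/9) = (3/9)   [reduce mod 9]
reciprocity: (3/9) = +1·(9/3) since 3 mod 4 = 3, 9 mod 4 = 1; sign now +1
(9/3) = (0/3)   [reduce mod 3]
(0/3) = 0   [gcd(a, n) > 1]; final value = 0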